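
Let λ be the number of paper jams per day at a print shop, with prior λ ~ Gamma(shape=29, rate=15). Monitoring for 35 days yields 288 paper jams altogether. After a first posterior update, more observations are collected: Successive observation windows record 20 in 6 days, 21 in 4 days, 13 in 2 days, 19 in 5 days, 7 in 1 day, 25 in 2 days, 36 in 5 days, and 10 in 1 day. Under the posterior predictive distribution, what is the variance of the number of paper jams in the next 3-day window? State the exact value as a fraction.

27729/1444

Total count 288 over total exposure 35 days.
After the first batch: Gamma(29 + 288, 15 + 35) = Gamma(317, 50).
Total count: 20 + 21 + 13 + 19 + 7 + 25 + 36 + 10 = 151.
Total exposure: 6 + 4 + 2 + 5 + 1 + 2 + 5 + 1 = 26 days.
After the second batch: Gamma(317 + 151, 50 + 26) = Gamma(468, 76).
The posterior predictive for a window of length T is Negative Binomial with variance T·α'·(β'+T)/β'² = 3·468·79/5776 = 27729/1444.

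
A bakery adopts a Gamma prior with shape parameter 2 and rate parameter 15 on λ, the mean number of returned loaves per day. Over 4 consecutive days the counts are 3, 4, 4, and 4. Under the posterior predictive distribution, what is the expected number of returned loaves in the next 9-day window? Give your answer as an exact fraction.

Total count: 3 + 4 + 4 + 4 = 15.
Total exposure: 4 days.
Gamma(α, β) with Poisson data over total exposure Σt gives posterior Gamma(α+Σx, β+Σt) = Gamma(17, 19).
Predictive mean over a 9-day window = T·E[λ|data] = 9·17/19 = 153/19.

153/19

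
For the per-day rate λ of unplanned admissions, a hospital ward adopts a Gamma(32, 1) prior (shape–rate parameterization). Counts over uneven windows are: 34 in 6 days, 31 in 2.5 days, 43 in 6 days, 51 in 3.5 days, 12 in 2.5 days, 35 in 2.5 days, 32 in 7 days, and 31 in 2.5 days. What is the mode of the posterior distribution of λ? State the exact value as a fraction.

600/67

Total count: 34 + 31 + 43 + 51 + 12 + 35 + 32 + 31 = 269.
Total exposure: 6 + 2.5 + 6 + 3.5 + 2.5 + 2.5 + 7 + 2.5 = 32.5 days.
Conjugate update: add total count to the shape and total exposure to the rate, giving Gamma(301, 67/2).
Posterior mode = (α'−1)/β' = 300/(67/2) = 600/67.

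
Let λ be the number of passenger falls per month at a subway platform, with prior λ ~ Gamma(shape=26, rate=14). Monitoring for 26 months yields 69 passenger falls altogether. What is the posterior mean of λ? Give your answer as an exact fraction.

Total count 69 over total exposure 26 months.
Posterior: α' = 26 + 69 = 95, β' = 14 + 26 = 40.
Posterior mean = α'/β' = 95/40 = 19/8.

19/8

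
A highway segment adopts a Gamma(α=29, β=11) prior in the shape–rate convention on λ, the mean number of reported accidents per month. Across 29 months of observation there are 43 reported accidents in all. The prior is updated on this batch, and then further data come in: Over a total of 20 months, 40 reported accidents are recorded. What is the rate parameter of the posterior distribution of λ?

Total count 43 over total exposure 29 months.
After the first batch: Gamma(29 + 43, 11 + 29) = Gamma(72, 40).
Total count 40 over total exposure 20 months.
After the second batch: Gamma(72 + 40, 40 + 20) = Gamma(112, 60).

60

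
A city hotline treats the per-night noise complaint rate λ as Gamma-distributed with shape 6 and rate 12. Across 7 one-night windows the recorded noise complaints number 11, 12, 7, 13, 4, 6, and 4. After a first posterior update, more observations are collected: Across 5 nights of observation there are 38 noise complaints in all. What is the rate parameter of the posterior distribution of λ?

Total count: 11 + 12 + 7 + 13 + 4 + 6 + 4 = 57.
Total exposure: 7 nights.
After the first batch: Gamma(6 + 57, 12 + 7) = Gamma(63, 19).
Total count 38 over total exposure 5 nights.
After the second batch: Gamma(63 + 38, 19 + 5) = Gamma(101, 24).

24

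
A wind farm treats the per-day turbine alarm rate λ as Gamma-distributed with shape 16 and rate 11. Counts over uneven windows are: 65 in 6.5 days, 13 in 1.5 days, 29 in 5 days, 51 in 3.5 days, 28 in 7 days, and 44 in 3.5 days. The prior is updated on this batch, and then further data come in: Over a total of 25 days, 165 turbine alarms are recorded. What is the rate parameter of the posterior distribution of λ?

Total count: 65 + 13 + 29 + 51 + 28 + 44 = 230.
Total exposure: 6.5 + 1.5 + 5 + 3.5 + 7 + 3.5 = 27 days.
After the first batch: Gamma(16 + 230, 11 + 27) = Gamma(246, 38).
Total count 165 over total exposure 25 days.
After the second batch: Gamma(246 + 165, 38 + 25) = Gamma(411, 63).

63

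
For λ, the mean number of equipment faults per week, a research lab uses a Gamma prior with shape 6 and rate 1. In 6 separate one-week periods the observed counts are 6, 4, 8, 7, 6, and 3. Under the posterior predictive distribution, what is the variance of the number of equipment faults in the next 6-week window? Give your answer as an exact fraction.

Total count: 6 + 4 + 8 + 7 + 6 + 3 = 34.
Total exposure: 6 weeks.
By Gamma–Poisson conjugacy, the posterior is Gamma(α + Σx, β + Σt) = Gamma(6 + 34, 1 + 6) = Gamma(40, 7).
The posterior predictive for a window of length T is Negative Binomial with variance T·α'·(β'+T)/β'² = 6·40·13/49 = 3120/49.

3120/49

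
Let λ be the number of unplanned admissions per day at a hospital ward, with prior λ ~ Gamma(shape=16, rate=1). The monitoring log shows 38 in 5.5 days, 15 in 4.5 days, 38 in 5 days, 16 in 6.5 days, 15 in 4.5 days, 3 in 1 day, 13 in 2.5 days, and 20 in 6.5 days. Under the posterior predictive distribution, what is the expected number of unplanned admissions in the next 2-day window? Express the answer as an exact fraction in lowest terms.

Total count: 38 + 15 + 38 + 16 + 15 + 3 + 13 + 20 = 158.
Total exposure: 5.5 + 4.5 + 5 + 6.5 + 4.5 + 1 + 2.5 + 6.5 = 36 days.
By Gamma–Poisson conjugacy, the posterior is Gamma(α + Σx, β + Σt) = Gamma(16 + 158, 1 + 36) = Gamma(174, 37).
Predictive mean over a 2-day window = T·E[λ|data] = 2·174/37 = 348/37.

348/37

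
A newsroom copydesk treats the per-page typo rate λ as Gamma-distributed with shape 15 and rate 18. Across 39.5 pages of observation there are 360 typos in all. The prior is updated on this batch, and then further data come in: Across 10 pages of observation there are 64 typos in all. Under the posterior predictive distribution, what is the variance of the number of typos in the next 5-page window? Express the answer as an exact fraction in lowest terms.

25462/729

Total count 360 over total exposure 39.5 pages.
After the first batch: Gamma(15 + 360, 18 + 39.5) = Gamma(375, 115/2).
Total count 64 over total exposure 10 pages.
After the second batch: Gamma(375 + 64, 115/2 + 10) = Gamma(439, 135/2).
The posterior predictive for a window of length T is Negative Binomial with variance T·α'·(β'+T)/β'² = 5·439·(145/2)/(18225/4) = 25462/729.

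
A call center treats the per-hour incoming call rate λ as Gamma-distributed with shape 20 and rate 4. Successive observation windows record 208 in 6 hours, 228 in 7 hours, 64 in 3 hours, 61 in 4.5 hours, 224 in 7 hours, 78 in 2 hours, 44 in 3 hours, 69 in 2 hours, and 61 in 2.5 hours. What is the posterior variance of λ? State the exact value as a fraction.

Total count: 208 + 228 + 64 + 61 + 224 + 78 + 44 + 69 + 61 = 1037.
Total exposure: 6 + 7 + 3 + 4.5 + 7 + 2 + 3 + 2 + 2.5 = 37 hours.
Posterior: α' = 20 + 1037 = 1057, β' = 4 + 37 = 41.
Posterior variance = α'/β'² = 1057/1681.

1057/1681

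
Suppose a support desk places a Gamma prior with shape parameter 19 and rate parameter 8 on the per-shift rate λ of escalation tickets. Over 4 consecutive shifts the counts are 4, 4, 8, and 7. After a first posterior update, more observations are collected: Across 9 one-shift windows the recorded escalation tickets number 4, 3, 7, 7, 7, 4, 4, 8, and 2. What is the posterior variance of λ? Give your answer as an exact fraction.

88/441

Total count: 4 + 4 + 8 + 7 = 23.
Total exposure: 4 shifts.
After the first batch: Gamma(19 + 23, 8 + 4) = Gamma(42, 12).
Total count: 4 + 3 + 7 + 7 + 7 + 4 + 4 + 8 + 2 = 46.
Total exposure: 9 shifts.
After the second batch: Gamma(42 + 46, 12 + 9) = Gamma(88, 21).
Posterior variance = α'/β'² = 88/441.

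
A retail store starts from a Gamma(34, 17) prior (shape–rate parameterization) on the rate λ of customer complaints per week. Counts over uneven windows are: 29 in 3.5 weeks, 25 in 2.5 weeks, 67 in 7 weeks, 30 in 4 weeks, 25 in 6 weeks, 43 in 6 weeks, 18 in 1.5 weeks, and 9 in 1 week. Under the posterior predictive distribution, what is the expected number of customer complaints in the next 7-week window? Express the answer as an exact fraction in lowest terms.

3920/97

Total count: 29 + 25 + 67 + 30 + 25 + 43 + 18 + 9 = 246.
Total exposure: 3.5 + 2.5 + 7 + 4 + 6 + 6 + 1.5 + 1 = 31.5 weeks.
The Gamma prior is conjugate for the Poisson rate, so λ | data ~ Gamma(34+246, 17+31.5) = Gamma(280, 97/2).
Predictive mean over a 7-week window = T·E[λ|data] = 7·280/(97/2) = 3920/97.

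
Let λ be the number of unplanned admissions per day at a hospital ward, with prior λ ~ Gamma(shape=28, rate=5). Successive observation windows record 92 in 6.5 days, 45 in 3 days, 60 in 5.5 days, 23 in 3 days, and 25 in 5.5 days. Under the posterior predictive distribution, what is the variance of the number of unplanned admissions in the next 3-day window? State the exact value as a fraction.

11466/361

Total count: 92 + 45 + 60 + 23 + 25 = 245.
Total exposure: 6.5 + 3 + 5.5 + 3 + 5.5 = 23.5 days.
Gamma(α, β) with Poisson data over total exposure Σt gives posterior Gamma(α+Σx, β+Σt) = Gamma(273, 57/2).
The posterior predictive for a window of length T is Negative Binomial with variance T·α'·(β'+T)/β'² = 3·273·(63/2)/(3249/4) = 11466/361.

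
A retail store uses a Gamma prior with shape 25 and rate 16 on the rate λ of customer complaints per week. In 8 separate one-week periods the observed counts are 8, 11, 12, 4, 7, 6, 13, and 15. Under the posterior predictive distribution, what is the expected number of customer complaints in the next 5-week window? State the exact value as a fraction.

505/24

Total count: 8 + 11 + 12 + 4 + 7 + 6 + 13 + 15 = 76.
Total exposure: 8 weeks.
Conjugate update: add total count to the shape and total exposure to the rate, giving Gamma(101, 24).
Predictive mean over a 5-week window = T·E[λ|data] = 5·101/24 = 505/24.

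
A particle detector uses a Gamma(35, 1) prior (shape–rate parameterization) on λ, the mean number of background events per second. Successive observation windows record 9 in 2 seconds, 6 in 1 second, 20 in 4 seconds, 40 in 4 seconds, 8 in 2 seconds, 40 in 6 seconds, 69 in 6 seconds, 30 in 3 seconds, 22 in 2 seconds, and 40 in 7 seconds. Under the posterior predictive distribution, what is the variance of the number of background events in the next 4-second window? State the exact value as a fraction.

Total count: 9 + 6 + 20 + 40 + 8 + 40 + 69 + 30 + 22 + 40 = 284.
Total exposure: 2 + 1 + 4 + 4 + 2 + 6 + 6 + 3 + 2 + 7 = 37 seconds.
Posterior: α' = 35 + 284 = 319, β' = 1 + 37 = 38.
The posterior predictive for a window of length T is Negative Binomial with variance T·α'·(β'+T)/β'² = 4·319·42/1444 = 13398/361.

13398/361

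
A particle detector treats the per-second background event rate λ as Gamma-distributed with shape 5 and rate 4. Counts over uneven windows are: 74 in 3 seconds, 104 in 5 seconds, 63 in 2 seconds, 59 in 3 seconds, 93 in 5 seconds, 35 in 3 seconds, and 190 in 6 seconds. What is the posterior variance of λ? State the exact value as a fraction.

623/961

Total count: 74 + 104 + 63 + 59 + 93 + 35 + 190 = 618.
Total exposure: 3 + 5 + 2 + 3 + 5 + 3 + 6 = 27 seconds.
The Gamma prior is conjugate for the Poisson rate, so λ | data ~ Gamma(5+618, 4+27) = Gamma(623, 31).
Posterior variance = α'/β'² = 623/961.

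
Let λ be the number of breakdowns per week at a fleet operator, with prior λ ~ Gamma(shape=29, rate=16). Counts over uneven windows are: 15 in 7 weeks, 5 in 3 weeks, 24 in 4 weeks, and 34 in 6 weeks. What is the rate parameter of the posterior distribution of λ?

36

Total count: 15 + 5 + 24 + 34 = 78.
Total exposure: 7 + 3 + 4 + 6 = 20 weeks.
The Gamma prior is conjugate for the Poisson rate, so λ | data ~ Gamma(29+78, 16+20) = Gamma(107, 36).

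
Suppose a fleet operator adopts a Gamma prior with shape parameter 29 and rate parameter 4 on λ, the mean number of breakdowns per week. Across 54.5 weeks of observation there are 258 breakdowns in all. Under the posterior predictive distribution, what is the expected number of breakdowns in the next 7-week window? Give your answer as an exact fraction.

4018/117

Total count 258 over total exposure 54.5 weeks.
Gamma(α, β) with Poisson data over total exposure Σt gives posterior Gamma(α+Σx, β+Σt) = Gamma(287, 117/2).
Predictive mean over a 7-week window = T·E[λ|data] = 7·287/(117/2) = 4018/117.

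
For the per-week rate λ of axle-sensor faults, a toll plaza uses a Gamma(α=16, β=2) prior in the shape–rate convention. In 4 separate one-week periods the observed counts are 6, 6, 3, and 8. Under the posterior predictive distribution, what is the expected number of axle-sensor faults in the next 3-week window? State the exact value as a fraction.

39/2

Total count: 6 + 6 + 3 + 8 = 23.
Total exposure: 4 weeks.
Conjugate update: add total count to the shape and total exposure to the rate, giving Gamma(39, 6).
Predictive mean over a 3-week window = T·E[λ|data] = 3·39/6 = 39/2.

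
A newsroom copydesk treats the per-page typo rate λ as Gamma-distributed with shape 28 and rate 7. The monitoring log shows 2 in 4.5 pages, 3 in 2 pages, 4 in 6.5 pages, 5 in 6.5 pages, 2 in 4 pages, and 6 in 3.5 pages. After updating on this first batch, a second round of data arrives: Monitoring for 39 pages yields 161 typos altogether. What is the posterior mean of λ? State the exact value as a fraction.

Total count: 2 + 3 + 4 + 5 + 2 + 6 = 22.
Total exposure: 4.5 + 2 + 6.5 + 6.5 + 4 + 3.5 = 27 pages.
After the first batch: Gamma(28 + 22, 7 + 27) = Gamma(50, 34).
Total count 161 over total exposure 39 pages.
After the second batch: Gamma(50 + 161, 34 + 39) = Gamma(211, 73).
Posterior mean = α'/β' = 211/73.

211/73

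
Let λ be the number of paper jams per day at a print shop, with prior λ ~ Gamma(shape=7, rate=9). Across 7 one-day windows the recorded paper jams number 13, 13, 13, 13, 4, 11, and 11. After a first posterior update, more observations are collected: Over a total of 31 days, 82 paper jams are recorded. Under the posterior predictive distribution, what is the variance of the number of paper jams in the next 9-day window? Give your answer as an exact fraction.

Total count: 13 + 13 + 13 + 13 + 4 + 11 + 11 = 78.
Total exposure: 7 days.
After the first batch: Gamma(7 + 78, 9 + 7) = Gamma(85, 16).
Total count 82 over total exposure 31 days.
After the second batch: Gamma(85 + 82, 16 + 31) = Gamma(167, 47).
The posterior predictive for a window of length T is Negative Binomial with variance T·α'·(β'+T)/β'² = 9·167·56/2209 = 84168/2209.

84168/2209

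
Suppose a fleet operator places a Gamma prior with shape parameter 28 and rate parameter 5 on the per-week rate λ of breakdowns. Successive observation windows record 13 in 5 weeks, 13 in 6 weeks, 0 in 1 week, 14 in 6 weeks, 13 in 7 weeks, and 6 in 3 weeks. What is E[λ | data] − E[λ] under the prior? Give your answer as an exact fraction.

Total count: 13 + 13 + 0 + 14 + 13 + 6 = 59.
Total exposure: 5 + 6 + 1 + 6 + 7 + 3 = 28 weeks.
The Gamma prior is conjugate for the Poisson rate, so λ | data ~ Gamma(28+59, 5+28) = Gamma(87, 33).
Posterior mean = 87/33 = 29/11; prior mean = 28/5 = 28/5. Difference = 29/11 − 28/5 = -163/55.

-163/55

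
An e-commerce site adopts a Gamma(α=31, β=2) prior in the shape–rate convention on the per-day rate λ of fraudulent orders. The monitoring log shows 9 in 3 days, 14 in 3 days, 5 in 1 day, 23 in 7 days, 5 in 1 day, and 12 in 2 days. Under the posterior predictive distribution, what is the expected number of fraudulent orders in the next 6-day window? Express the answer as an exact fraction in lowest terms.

594/19

Total count: 9 + 14 + 5 + 23 + 5 + 12 = 68.
Total exposure: 3 + 3 + 1 + 7 + 1 + 2 = 17 days.
Conjugate update: add total count to the shape and total exposure to the rate, giving Gamma(99, 19).
Predictive mean over a 6-day window = T·E[λ|data] = 6·99/19 = 594/19.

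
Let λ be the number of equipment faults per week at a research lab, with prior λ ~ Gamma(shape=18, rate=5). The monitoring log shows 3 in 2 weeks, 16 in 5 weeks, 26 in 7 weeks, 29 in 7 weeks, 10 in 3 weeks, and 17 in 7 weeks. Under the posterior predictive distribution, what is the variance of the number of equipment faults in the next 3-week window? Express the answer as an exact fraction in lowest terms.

Total count: 3 + 16 + 26 + 29 + 10 + 17 = 101.
Total exposure: 2 + 5 + 7 + 7 + 3 + 7 = 31 weeks.
Conjugate update: add total count to the shape and total exposure to the rate, giving Gamma(119, 36).
The posterior predictive for a window of length T is Negative Binomial with variance T·α'·(β'+T)/β'² = 3·119·39/1296 = 1547/144.

1547/144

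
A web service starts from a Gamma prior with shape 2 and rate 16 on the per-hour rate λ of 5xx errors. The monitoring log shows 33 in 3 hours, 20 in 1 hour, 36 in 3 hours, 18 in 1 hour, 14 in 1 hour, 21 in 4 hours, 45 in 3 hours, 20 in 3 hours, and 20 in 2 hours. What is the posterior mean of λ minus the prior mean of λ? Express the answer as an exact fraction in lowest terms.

Total count: 33 + 20 + 36 + 18 + 14 + 21 + 45 + 20 + 20 = 227.
Total exposure: 3 + 1 + 3 + 1 + 1 + 4 + 3 + 3 + 2 = 21 hours.
The Gamma prior is conjugate for the Poisson rate, so λ | data ~ Gamma(2+227, 16+21) = Gamma(229, 37).
Posterior mean = 229/37 = 229/37; prior mean = 2/16 = 1/8. Difference = 229/37 − 1/8 = 1795/296.

1795/296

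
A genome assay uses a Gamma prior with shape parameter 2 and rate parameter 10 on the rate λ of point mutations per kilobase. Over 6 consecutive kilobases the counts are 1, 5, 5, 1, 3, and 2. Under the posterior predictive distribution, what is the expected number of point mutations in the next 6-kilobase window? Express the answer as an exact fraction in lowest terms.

57/8

Total count: 1 + 5 + 5 + 1 + 3 + 2 = 17.
Total exposure: 6 kilobases.
Gamma(α, β) with Poisson data over total exposure Σt gives posterior Gamma(α+Σx, β+Σt) = Gamma(19, 16).
Predictive mean over a 6-kilobase window = T·E[λ|data] = 6·19/16 = 57/8.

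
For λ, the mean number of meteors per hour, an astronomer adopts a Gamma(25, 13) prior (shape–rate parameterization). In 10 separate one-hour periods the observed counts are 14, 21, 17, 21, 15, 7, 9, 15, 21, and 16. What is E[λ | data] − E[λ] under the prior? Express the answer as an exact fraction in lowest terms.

Total count: 14 + 21 + 17 + 21 + 15 + 7 + 9 + 15 + 21 + 16 = 156.
Total exposure: 10 hours.
Conjugate update: add total count to the shape and total exposure to the rate, giving Gamma(181, 23).
Posterior mean = 181/23 = 181/23; prior mean = 25/13 = 25/13. Difference = 181/23 − 25/13 = 1778/299.

1778/299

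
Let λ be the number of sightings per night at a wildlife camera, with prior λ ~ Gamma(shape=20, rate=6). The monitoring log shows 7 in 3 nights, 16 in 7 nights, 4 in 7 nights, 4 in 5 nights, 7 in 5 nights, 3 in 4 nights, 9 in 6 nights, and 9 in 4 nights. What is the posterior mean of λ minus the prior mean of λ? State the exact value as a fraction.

Total count: 7 + 16 + 4 + 4 + 7 + 3 + 9 + 9 = 59.
Total exposure: 3 + 7 + 7 + 5 + 5 + 4 + 6 + 4 = 41 nights.
Posterior: α' = 20 + 59 = 79, β' = 6 + 41 = 47.
Posterior mean = 79/47 = 79/47; prior mean = 20/6 = 10/3. Difference = 79/47 − 10/3 = -233/141.

-233/141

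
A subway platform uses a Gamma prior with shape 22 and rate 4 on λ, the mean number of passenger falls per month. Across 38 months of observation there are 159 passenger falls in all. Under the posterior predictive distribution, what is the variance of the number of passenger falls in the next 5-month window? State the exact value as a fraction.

42535/1764

Total count 159 over total exposure 38 months.
By Gamma–Poisson conjugacy, the posterior is Gamma(α + Σx, β + Σt) = Gamma(22 + 159, 4 + 38) = Gamma(181, 42).
The posterior predictive for a window of length T is Negative Binomial with variance T·α'·(β'+T)/β'² = 5·181·47/1764 = 42535/1764.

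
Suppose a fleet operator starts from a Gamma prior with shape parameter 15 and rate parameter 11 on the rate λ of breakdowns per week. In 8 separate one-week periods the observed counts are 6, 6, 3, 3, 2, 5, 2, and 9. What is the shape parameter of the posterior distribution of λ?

Total count: 6 + 6 + 3 + 3 + 2 + 5 + 2 + 9 = 36.
Total exposure: 8 weeks.
By Gamma–Poisson conjugacy, the posterior is Gamma(α + Σx, β + Σt) = Gamma(15 + 36, 11 + 8) = Gamma(51, 19).

51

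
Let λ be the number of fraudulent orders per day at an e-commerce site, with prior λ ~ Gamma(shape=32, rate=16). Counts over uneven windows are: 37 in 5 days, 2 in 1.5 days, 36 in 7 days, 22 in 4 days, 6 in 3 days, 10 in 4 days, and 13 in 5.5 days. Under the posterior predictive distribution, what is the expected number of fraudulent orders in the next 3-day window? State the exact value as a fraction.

Total count: 37 + 2 + 36 + 22 + 6 + 10 + 13 = 126.
Total exposure: 5 + 1.5 + 7 + 4 + 3 + 4 + 5.5 = 30 days.
By Gamma–Poisson conjugacy, the posterior is Gamma(α + Σx, β + Σt) = Gamma(32 + 126, 16 + 30) = Gamma(158, 46).
Predictive mean over a 3-day window = T·E[λ|data] = 3·158/46 = 237/23.

237/23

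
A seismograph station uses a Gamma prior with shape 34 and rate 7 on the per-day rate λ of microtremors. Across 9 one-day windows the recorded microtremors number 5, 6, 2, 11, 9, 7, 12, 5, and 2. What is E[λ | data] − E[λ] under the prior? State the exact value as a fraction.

107/112

Total count: 5 + 6 + 2 + 11 + 9 + 7 + 12 + 5 + 2 = 59.
Total exposure: 9 days.
Gamma(α, β) with Poisson data over total exposure Σt gives posterior Gamma(α+Σx, β+Σt) = Gamma(93, 16).
Posterior mean = 93/16 = 93/16; prior mean = 34/7 = 34/7. Difference = 93/16 − 34/7 = 107/112.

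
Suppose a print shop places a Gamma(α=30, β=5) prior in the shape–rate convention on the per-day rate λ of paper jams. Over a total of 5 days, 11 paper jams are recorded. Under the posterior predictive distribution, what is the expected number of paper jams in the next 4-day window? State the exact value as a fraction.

82/5

Total count 11 over total exposure 5 days.
Conjugate update: add total count to the shape and total exposure to the rate, giving Gamma(41, 10).
Predictive mean over a 4-day window = T·E[λ|data] = 4·41/10 = 82/5.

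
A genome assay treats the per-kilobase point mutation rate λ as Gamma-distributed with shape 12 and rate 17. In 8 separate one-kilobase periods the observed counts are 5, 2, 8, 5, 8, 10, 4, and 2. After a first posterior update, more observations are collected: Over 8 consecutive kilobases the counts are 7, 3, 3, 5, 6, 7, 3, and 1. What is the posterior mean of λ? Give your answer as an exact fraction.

Total count: 5 + 2 + 8 + 5 + 8 + 10 + 4 + 2 = 44.
Total exposure: 8 kilobases.
After the first batch: Gamma(12 + 44, 17 + 8) = Gamma(56, 25).
Total count: 7 + 3 + 3 + 5 + 6 + 7 + 3 + 1 = 35.
Total exposure: 8 kilobases.
After the second batch: Gamma(56 + 35, 25 + 8) = Gamma(91, 33).
Posterior mean = α'/β' = 91/33.

91/33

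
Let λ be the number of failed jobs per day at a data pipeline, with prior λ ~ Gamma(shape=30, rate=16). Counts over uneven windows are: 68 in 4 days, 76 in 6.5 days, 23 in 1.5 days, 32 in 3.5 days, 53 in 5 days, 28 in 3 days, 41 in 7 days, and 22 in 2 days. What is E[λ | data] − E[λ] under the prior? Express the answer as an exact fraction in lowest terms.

Total count: 68 + 76 + 23 + 32 + 53 + 28 + 41 + 22 = 343.
Total exposure: 4 + 6.5 + 1.5 + 3.5 + 5 + 3 + 7 + 2 = 32.5 days.
Posterior: α' = 30 + 343 = 373, β' = 16 + 32.5 = 97/2.
Posterior mean = 373/(97/2) = 746/97; prior mean = 30/16 = 15/8. Difference = 746/97 − 15/8 = 4513/776.

4513/776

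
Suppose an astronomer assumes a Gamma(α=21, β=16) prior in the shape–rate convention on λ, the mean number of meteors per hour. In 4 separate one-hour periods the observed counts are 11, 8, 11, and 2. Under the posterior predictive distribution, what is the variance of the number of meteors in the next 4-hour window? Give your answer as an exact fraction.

Total count: 11 + 8 + 11 + 2 = 32.
Total exposure: 4 hours.
Gamma(α, β) with Poisson data over total exposure Σt gives posterior Gamma(α+Σx, β+Σt) = Gamma(53, 20).
The posterior predictive for a window of length T is Negative Binomial with variance T·α'·(β'+T)/β'² = 4·53·24/400 = 318/25.

318/25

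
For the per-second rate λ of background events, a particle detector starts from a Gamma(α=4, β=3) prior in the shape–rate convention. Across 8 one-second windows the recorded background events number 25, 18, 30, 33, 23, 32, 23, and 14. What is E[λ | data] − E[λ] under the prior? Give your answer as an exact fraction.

Total count: 25 + 18 + 30 + 33 + 23 + 32 + 23 + 14 = 198.
Total exposure: 8 seconds.
The Gamma prior is conjugate for the Poisson rate, so λ | data ~ Gamma(4+198, 3+8) = Gamma(202, 11).
Posterior mean = 202/11 = 202/11; prior mean = 4/3 = 4/3. Difference = 202/11 − 4/3 = 562/33.

562/33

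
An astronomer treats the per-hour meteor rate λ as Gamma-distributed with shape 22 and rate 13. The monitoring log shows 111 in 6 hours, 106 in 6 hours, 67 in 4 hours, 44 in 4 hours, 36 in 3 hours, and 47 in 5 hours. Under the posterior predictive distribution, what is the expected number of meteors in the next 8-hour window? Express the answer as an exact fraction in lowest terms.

Total count: 111 + 106 + 67 + 44 + 36 + 47 = 411.
Total exposure: 6 + 6 + 4 + 4 + 3 + 5 = 28 hours.
Conjugate update: add total count to the shape and total exposure to the rate, giving Gamma(433, 41).
Predictive mean over an 8-hour window = T·E[λ|data] = 8·433/41 = 3464/41.

3464/41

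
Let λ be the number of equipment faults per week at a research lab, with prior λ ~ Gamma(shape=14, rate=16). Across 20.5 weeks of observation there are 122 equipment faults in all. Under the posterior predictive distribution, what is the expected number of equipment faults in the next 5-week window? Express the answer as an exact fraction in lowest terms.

Total count 122 over total exposure 20.5 weeks.
Gamma(α, β) with Poisson data over total exposure Σt gives posterior Gamma(α+Σx, β+Σt) = Gamma(136, 73/2).
Predictive mean over a 5-week window = T·E[λ|data] = 5·136/(73/2) = 1360/73.

1360/73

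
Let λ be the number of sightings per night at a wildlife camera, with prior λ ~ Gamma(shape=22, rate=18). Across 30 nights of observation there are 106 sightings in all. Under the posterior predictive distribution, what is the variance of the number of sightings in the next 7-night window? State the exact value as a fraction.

Total count 106 over total exposure 30 nights.
Gamma(α, β) with Poisson data over total exposure Σt gives posterior Gamma(α+Σx, β+Σt) = Gamma(128, 48).
The posterior predictive for a window of length T is Negative Binomial with variance T·α'·(β'+T)/β'² = 7·128·55/2304 = 385/18.

385/18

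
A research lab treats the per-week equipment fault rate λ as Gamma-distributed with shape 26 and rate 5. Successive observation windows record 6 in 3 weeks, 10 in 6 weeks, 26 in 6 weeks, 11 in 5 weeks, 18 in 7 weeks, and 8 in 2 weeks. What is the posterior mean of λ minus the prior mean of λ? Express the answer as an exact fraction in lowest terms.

Total count: 6 + 10 + 26 + 11 + 18 + 8 = 79.
Total exposure: 3 + 6 + 6 + 5 + 7 + 2 = 29 weeks.
Posterior: α' = 26 + 79 = 105, β' = 5 + 29 = 34.
Posterior mean = 105/34 = 105/34; prior mean = 26/5 = 26/5. Difference = 105/34 − 26/5 = -359/170.

-359/170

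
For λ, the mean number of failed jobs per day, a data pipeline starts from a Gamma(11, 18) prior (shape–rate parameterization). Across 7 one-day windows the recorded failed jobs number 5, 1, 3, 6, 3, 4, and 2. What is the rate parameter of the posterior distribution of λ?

25

Total count: 5 + 1 + 3 + 6 + 3 + 4 + 2 = 24.
Total exposure: 7 days.
The Gamma prior is conjugate for the Poisson rate, so λ | data ~ Gamma(11+24, 18+7) = Gamma(35, 25).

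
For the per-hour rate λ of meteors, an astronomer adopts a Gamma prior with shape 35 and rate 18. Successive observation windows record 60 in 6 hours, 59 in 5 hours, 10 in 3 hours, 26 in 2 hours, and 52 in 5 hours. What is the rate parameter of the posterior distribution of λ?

Total count: 60 + 59 + 10 + 26 + 52 = 207.
Total exposure: 6 + 5 + 3 + 2 + 5 = 21 hours.
By Gamma–Poisson conjugacy, the posterior is Gamma(α + Σx, β + Σt) = Gamma(35 + 207, 18 + 21) = Gamma(242, 39).

39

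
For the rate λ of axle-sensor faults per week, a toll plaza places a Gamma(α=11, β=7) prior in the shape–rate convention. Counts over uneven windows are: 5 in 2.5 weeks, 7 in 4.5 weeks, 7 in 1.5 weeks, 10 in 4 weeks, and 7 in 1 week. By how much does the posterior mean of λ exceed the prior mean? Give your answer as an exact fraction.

Total count: 5 + 7 + 7 + 10 + 7 = 36.
Total exposure: 2.5 + 4.5 + 1.5 + 4 + 1 = 13.5 weeks.
The Gamma prior is conjugate for the Poisson rate, so λ | data ~ Gamma(11+36, 7+13.5) = Gamma(47, 41/2).
Posterior mean = 47/(41/2) = 94/41; prior mean = 11/7 = 11/7. Difference = 94/41 − 11/7 = 207/287.

207/287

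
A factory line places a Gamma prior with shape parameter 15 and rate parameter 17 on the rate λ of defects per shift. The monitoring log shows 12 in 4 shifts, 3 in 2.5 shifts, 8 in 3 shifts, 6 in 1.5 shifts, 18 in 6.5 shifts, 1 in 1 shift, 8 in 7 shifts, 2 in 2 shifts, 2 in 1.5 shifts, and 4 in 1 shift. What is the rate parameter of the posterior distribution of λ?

47

Total count: 12 + 3 + 8 + 6 + 18 + 1 + 8 + 2 + 2 + 4 = 64.
Total exposure: 4 + 2.5 + 3 + 1.5 + 6.5 + 1 + 7 + 2 + 1.5 + 1 = 30 shifts.
Posterior: α' = 15 + 64 = 79, β' = 17 + 30 = 47.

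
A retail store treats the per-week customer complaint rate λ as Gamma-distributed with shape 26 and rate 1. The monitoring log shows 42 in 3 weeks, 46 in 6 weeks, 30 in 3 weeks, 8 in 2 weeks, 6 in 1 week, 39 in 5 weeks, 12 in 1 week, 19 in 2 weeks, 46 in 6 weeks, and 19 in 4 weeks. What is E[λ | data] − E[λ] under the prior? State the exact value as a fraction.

-591/34

Total count: 42 + 46 + 30 + 8 + 6 + 39 + 12 + 19 + 46 + 19 = 267.
Total exposure: 3 + 6 + 3 + 2 + 1 + 5 + 1 + 2 + 6 + 4 = 33 weeks.
Gamma(α, β) with Poisson data over total exposure Σt gives posterior Gamma(α+Σx, β+Σt) = Gamma(293, 34).
Posterior mean = 293/34 = 293/34; prior mean = 26/1 = 26. Difference = 293/34 − 26 = -591/34.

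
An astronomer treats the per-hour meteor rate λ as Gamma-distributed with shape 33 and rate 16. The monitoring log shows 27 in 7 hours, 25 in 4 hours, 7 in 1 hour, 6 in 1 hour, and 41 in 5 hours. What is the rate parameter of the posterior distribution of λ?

34

Total count: 27 + 25 + 7 + 6 + 41 = 106.
Total exposure: 7 + 4 + 1 + 1 + 5 = 18 hours.
Posterior: α' = 33 + 106 = 139, β' = 16 + 18 = 34.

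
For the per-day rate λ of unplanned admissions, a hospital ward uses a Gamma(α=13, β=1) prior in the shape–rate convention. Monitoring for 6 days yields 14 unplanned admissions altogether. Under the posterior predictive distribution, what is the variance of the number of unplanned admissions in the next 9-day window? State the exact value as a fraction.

Total count 14 over total exposure 6 days.
Gamma(α, β) with Poisson data over total exposure Σt gives posterior Gamma(α+Σx, β+Σt) = Gamma(27, 7).
The posterior predictive for a window of length T is Negative Binomial with variance T·α'·(β'+T)/β'² = 9·27·16/49 = 3888/49.

3888/49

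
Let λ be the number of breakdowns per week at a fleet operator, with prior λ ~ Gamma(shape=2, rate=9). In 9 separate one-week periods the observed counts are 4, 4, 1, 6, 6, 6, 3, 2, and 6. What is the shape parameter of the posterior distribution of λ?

Total count: 4 + 4 + 1 + 6 + 6 + 6 + 3 + 2 + 6 = 38.
Total exposure: 9 weeks.
Posterior: α' = 2 + 38 = 40, β' = 9 + 9 = 18.

40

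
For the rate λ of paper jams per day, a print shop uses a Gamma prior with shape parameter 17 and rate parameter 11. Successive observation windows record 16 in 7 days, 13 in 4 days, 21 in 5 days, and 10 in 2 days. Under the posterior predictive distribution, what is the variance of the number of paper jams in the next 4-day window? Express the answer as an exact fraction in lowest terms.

10164/841

Total count: 16 + 13 + 21 + 10 = 60.
Total exposure: 7 + 4 + 5 + 2 = 18 days.
Posterior: α' = 17 + 60 = 77, β' = 11 + 18 = 29.
The posterior predictive for a window of length T is Negative Binomial with variance T·α'·(β'+T)/β'² = 4·77·33/841 = 10164/841.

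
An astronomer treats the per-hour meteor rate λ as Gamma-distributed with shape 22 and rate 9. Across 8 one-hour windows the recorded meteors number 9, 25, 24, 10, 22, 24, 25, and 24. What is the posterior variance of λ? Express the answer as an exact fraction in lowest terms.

Total count: 9 + 25 + 24 + 10 + 22 + 24 + 25 + 24 = 163.
Total exposure: 8 hours.
Posterior: α' = 22 + 163 = 185, β' = 9 + 8 = 17.
Posterior variance = α'/β'² = 185/289.

185/289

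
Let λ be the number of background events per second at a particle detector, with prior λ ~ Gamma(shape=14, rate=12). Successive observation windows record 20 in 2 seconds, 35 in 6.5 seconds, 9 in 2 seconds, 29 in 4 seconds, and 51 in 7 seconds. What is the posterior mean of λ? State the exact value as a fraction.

Total count: 20 + 35 + 9 + 29 + 51 = 144.
Total exposure: 2 + 6.5 + 2 + 4 + 7 = 21.5 seconds.
By Gamma–Poisson conjugacy, the posterior is Gamma(α + Σx, β + Σt) = Gamma(14 + 144, 12 + 21.5) = Gamma(158, 67/2).
Posterior mean = α'/β' = 158/(67/2) = 316/67.

316/67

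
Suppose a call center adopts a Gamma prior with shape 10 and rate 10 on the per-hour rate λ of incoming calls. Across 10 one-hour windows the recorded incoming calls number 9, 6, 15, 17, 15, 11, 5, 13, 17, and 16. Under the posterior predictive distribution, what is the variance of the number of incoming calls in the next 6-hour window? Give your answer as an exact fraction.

2613/50

Total count: 9 + 6 + 15 + 17 + 15 + 11 + 5 + 13 + 17 + 16 = 124.
Total exposure: 10 hours.
Conjugate update: add total count to the shape and total exposure to the rate, giving Gamma(134, 20).
The posterior predictive for a window of length T is Negative Binomial with variance T·α'·(β'+T)/β'² = 6·134·26/400 = 2613/50.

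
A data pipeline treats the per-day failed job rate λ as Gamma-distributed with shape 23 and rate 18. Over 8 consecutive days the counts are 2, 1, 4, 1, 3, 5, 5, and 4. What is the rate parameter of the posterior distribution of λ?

26

Total count: 2 + 1 + 4 + 1 + 3 + 5 + 5 + 4 = 25.
Total exposure: 8 days.
Gamma(α, β) with Poisson data over total exposure Σt gives posterior Gamma(α+Σx, β+Σt) = Gamma(48, 26).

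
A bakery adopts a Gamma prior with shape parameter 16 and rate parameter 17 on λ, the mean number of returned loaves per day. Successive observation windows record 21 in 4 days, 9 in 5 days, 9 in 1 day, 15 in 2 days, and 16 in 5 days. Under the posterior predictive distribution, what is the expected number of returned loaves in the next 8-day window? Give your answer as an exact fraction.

344/17

Total count: 21 + 9 + 9 + 15 + 16 = 70.
Total exposure: 4 + 5 + 1 + 2 + 5 = 17 days.
Conjugate update: add total count to the shape and total exposure to the rate, giving Gamma(86, 34).
Predictive mean over an 8-day window = T·E[λ|data] = 8·86/34 = 344/17.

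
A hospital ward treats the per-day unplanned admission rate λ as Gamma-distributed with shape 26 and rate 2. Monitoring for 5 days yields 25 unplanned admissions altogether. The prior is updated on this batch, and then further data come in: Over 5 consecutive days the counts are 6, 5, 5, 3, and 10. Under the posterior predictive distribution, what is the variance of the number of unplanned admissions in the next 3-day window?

25

Total count 25 over total exposure 5 days.
After the first batch: Gamma(26 + 25, 2 + 5) = Gamma(51, 7).
Total count: 6 + 5 + 5 + 3 + 10 = 29.
Total exposure: 5 days.
After the second batch: Gamma(51 + 29, 7 + 5) = Gamma(80, 12).
The posterior predictive for a window of length T is Negative Binomial with variance T·α'·(β'+T)/β'² = 3·80·15/144 = 25.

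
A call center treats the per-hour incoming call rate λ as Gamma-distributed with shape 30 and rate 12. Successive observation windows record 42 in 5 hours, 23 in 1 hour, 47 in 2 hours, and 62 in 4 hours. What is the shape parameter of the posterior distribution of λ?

204

Total count: 42 + 23 + 47 + 62 = 174.
Total exposure: 5 + 1 + 2 + 4 = 12 hours.
Posterior: α' = 30 + 174 = 204, β' = 12 + 12 = 24.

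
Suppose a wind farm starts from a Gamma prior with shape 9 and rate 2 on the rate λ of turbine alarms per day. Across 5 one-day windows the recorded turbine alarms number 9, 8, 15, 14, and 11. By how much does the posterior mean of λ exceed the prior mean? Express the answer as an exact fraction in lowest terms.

69/14

Total count: 9 + 8 + 15 + 14 + 11 = 57.
Total exposure: 5 days.
Conjugate update: add total count to the shape and total exposure to the rate, giving Gamma(66, 7).
Posterior mean = 66/7 = 66/7; prior mean = 9/2 = 9/2. Difference = 66/7 − 9/2 = 69/14.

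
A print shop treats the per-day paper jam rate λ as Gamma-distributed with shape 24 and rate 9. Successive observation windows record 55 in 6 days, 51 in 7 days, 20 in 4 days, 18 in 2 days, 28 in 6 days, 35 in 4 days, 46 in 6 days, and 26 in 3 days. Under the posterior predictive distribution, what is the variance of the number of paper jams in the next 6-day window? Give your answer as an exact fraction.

Total count: 55 + 51 + 20 + 18 + 28 + 35 + 46 + 26 = 279.
Total exposure: 6 + 7 + 4 + 2 + 6 + 4 + 6 + 3 = 38 days.
Posterior: α' = 24 + 279 = 303, β' = 9 + 38 = 47.
The posterior predictive for a window of length T is Negative Binomial with variance T·α'·(β'+T)/β'² = 6·303·53/2209 = 96354/2209.

96354/2209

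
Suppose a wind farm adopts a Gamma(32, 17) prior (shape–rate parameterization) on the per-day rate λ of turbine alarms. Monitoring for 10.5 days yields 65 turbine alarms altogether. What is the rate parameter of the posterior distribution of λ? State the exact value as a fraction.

55/2

Total count 65 over total exposure 10.5 days.
Gamma(α, β) with Poisson data over total exposure Σt gives posterior Gamma(α+Σx, β+Σt) = Gamma(97, 55/2).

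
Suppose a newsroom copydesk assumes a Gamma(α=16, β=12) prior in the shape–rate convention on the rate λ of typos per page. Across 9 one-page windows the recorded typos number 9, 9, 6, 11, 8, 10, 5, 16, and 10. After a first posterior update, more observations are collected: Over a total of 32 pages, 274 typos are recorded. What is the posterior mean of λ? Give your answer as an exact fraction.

374/53

Total count: 9 + 9 + 6 + 11 + 8 + 10 + 5 + 16 + 10 = 84.
Total exposure: 9 pages.
After the first batch: Gamma(16 + 84, 12 + 9) = Gamma(100, 21).
Total count 274 over total exposure 32 pages.
After the second batch: Gamma(100 + 274, 21 + 32) = Gamma(374, 53).
Posterior mean = α'/β' = 374/53.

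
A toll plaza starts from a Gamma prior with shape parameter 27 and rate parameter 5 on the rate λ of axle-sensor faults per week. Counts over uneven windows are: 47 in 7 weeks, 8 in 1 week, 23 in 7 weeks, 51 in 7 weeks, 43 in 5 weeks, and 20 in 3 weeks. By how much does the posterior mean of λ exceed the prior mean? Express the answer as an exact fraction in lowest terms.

6/7

Total count: 47 + 8 + 23 + 51 + 43 + 20 = 192.
Total exposure: 7 + 1 + 7 + 7 + 5 + 3 = 30 weeks.
By Gamma–Poisson conjugacy, the posterior is Gamma(α + Σx, β + Σt) = Gamma(27 + 192, 5 + 30) = Gamma(219, 35).
Posterior mean = 219/35 = 219/35; prior mean = 27/5 = 27/5. Difference = 219/35 − 27/5 = 6/7.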